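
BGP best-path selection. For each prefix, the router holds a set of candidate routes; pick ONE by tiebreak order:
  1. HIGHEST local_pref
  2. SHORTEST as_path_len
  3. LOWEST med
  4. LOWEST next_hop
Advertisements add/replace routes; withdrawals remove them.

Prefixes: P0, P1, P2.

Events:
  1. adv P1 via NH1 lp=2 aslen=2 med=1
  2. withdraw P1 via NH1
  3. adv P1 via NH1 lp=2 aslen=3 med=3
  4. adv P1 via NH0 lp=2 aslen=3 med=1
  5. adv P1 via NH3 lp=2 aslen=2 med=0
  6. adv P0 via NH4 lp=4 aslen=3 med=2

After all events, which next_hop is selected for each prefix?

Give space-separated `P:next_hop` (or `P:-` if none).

Answer: P0:NH4 P1:NH3 P2:-

Derivation:
Op 1: best P0=- P1=NH1 P2=-
Op 2: best P0=- P1=- P2=-
Op 3: best P0=- P1=NH1 P2=-
Op 4: best P0=- P1=NH0 P2=-
Op 5: best P0=- P1=NH3 P2=-
Op 6: best P0=NH4 P1=NH3 P2=-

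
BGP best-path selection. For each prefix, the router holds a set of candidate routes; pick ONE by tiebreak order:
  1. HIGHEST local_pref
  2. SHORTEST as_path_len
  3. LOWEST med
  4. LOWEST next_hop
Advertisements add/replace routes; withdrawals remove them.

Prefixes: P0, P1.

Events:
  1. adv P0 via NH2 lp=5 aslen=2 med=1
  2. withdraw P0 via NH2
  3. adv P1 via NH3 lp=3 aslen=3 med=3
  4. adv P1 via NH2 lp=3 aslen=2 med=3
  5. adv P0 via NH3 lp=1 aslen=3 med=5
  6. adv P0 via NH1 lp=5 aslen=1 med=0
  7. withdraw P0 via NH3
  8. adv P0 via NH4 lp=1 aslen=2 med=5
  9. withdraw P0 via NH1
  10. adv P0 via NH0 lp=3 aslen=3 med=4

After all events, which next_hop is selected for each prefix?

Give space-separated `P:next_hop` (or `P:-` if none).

Answer: P0:NH0 P1:NH2

Derivation:
Op 1: best P0=NH2 P1=-
Op 2: best P0=- P1=-
Op 3: best P0=- P1=NH3
Op 4: best P0=- P1=NH2
Op 5: best P0=NH3 P1=NH2
Op 6: best P0=NH1 P1=NH2
Op 7: best P0=NH1 P1=NH2
Op 8: best P0=NH1 P1=NH2
Op 9: best P0=NH4 P1=NH2
Op 10: best P0=NH0 P1=NH2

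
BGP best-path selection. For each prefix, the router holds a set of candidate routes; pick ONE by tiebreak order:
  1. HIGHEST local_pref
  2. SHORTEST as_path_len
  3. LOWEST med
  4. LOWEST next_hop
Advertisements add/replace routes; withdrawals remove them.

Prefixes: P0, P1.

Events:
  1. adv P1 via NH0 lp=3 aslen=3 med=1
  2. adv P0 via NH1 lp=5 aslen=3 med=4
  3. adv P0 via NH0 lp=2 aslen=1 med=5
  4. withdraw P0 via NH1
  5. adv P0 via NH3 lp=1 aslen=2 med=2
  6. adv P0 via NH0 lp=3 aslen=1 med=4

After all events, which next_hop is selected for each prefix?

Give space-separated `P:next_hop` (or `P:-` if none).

Op 1: best P0=- P1=NH0
Op 2: best P0=NH1 P1=NH0
Op 3: best P0=NH1 P1=NH0
Op 4: best P0=NH0 P1=NH0
Op 5: best P0=NH0 P1=NH0
Op 6: best P0=NH0 P1=NH0

Answer: P0:NH0 P1:NH0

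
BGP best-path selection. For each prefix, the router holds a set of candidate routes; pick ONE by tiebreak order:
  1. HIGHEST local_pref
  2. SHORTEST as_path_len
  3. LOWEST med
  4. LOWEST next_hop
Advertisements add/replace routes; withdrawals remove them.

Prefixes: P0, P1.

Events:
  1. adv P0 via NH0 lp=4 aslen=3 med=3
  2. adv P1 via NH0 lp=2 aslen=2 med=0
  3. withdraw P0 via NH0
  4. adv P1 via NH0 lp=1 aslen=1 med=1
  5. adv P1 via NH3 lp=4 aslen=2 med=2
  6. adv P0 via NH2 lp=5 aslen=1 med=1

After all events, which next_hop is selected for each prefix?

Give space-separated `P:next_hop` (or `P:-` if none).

Op 1: best P0=NH0 P1=-
Op 2: best P0=NH0 P1=NH0
Op 3: best P0=- P1=NH0
Op 4: best P0=- P1=NH0
Op 5: best P0=- P1=NH3
Op 6: best P0=NH2 P1=NH3

Answer: P0:NH2 P1:NH3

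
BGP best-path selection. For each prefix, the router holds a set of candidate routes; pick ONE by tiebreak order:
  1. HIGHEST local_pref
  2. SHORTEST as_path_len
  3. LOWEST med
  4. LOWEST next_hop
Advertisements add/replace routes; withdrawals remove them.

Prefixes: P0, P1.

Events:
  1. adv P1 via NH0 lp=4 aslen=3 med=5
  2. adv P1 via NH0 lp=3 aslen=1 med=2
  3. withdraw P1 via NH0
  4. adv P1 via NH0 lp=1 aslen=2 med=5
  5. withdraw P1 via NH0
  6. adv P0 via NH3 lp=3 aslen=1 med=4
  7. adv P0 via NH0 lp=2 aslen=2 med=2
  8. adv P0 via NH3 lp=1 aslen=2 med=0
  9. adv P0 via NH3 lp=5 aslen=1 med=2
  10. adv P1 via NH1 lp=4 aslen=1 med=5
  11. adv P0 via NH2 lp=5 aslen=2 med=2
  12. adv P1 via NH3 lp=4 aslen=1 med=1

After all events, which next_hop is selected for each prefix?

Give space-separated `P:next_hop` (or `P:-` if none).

Op 1: best P0=- P1=NH0
Op 2: best P0=- P1=NH0
Op 3: best P0=- P1=-
Op 4: best P0=- P1=NH0
Op 5: best P0=- P1=-
Op 6: best P0=NH3 P1=-
Op 7: best P0=NH3 P1=-
Op 8: best P0=NH0 P1=-
Op 9: best P0=NH3 P1=-
Op 10: best P0=NH3 P1=NH1
Op 11: best P0=NH3 P1=NH1
Op 12: best P0=NH3 P1=NH3

Answer: P0:NH3 P1:NH3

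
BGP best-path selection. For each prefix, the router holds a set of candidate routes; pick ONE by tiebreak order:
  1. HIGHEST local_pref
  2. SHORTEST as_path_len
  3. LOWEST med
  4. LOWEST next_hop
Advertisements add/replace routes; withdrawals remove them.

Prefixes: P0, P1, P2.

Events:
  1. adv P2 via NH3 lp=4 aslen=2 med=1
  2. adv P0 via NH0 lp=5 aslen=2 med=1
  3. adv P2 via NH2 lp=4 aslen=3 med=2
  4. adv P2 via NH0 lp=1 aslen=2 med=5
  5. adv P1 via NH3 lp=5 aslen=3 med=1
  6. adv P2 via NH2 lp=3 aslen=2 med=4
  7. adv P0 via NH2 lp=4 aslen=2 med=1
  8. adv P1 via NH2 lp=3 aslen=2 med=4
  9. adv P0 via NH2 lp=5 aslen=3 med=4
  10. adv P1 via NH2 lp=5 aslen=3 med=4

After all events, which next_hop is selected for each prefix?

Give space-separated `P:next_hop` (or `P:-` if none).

Op 1: best P0=- P1=- P2=NH3
Op 2: best P0=NH0 P1=- P2=NH3
Op 3: best P0=NH0 P1=- P2=NH3
Op 4: best P0=NH0 P1=- P2=NH3
Op 5: best P0=NH0 P1=NH3 P2=NH3
Op 6: best P0=NH0 P1=NH3 P2=NH3
Op 7: best P0=NH0 P1=NH3 P2=NH3
Op 8: best P0=NH0 P1=NH3 P2=NH3
Op 9: best P0=NH0 P1=NH3 P2=NH3
Op 10: best P0=NH0 P1=NH3 P2=NH3

Answer: P0:NH0 P1:NH3 P2:NH3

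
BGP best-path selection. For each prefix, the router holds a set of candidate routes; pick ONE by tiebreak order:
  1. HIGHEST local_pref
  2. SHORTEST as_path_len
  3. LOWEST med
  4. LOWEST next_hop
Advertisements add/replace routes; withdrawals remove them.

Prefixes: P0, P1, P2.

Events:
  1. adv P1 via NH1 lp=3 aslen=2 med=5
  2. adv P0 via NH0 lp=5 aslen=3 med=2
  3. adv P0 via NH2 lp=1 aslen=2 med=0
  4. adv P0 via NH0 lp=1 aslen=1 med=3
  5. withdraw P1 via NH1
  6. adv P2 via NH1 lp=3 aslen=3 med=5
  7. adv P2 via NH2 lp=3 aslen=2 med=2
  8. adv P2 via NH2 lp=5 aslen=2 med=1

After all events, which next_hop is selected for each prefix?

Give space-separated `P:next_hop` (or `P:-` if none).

Answer: P0:NH0 P1:- P2:NH2

Derivation:
Op 1: best P0=- P1=NH1 P2=-
Op 2: best P0=NH0 P1=NH1 P2=-
Op 3: best P0=NH0 P1=NH1 P2=-
Op 4: best P0=NH0 P1=NH1 P2=-
Op 5: best P0=NH0 P1=- P2=-
Op 6: best P0=NH0 P1=- P2=NH1
Op 7: best P0=NH0 P1=- P2=NH2
Op 8: best P0=NH0 P1=- P2=NH2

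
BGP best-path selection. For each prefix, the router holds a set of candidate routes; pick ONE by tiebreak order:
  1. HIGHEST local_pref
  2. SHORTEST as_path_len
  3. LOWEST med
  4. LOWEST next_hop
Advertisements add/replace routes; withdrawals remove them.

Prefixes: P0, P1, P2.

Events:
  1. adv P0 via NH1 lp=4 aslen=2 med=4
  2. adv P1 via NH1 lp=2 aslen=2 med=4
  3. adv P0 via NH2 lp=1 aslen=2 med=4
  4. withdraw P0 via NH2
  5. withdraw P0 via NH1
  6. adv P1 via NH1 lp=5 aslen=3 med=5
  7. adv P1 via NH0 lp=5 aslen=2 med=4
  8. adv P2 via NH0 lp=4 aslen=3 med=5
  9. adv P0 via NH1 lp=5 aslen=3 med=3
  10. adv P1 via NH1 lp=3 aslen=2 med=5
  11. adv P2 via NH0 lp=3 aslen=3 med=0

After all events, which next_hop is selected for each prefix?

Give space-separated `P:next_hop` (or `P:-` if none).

Answer: P0:NH1 P1:NH0 P2:NH0

Derivation:
Op 1: best P0=NH1 P1=- P2=-
Op 2: best P0=NH1 P1=NH1 P2=-
Op 3: best P0=NH1 P1=NH1 P2=-
Op 4: best P0=NH1 P1=NH1 P2=-
Op 5: best P0=- P1=NH1 P2=-
Op 6: best P0=- P1=NH1 P2=-
Op 7: best P0=- P1=NH0 P2=-
Op 8: best P0=- P1=NH0 P2=NH0
Op 9: best P0=NH1 P1=NH0 P2=NH0
Op 10: best P0=NH1 P1=NH0 P2=NH0
Op 11: best P0=NH1 P1=NH0 P2=NH0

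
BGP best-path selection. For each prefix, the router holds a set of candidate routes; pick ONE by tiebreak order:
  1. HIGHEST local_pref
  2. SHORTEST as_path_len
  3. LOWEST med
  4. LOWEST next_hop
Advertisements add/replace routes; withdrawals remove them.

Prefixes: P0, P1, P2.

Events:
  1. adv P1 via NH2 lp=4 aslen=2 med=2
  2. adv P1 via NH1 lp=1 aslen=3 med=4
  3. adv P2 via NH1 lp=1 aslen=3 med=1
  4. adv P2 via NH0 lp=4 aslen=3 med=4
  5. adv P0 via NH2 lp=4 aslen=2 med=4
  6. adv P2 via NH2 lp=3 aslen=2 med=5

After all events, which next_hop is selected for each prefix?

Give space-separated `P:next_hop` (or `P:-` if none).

Op 1: best P0=- P1=NH2 P2=-
Op 2: best P0=- P1=NH2 P2=-
Op 3: best P0=- P1=NH2 P2=NH1
Op 4: best P0=- P1=NH2 P2=NH0
Op 5: best P0=NH2 P1=NH2 P2=NH0
Op 6: best P0=NH2 P1=NH2 P2=NH0

Answer: P0:NH2 P1:NH2 P2:NH0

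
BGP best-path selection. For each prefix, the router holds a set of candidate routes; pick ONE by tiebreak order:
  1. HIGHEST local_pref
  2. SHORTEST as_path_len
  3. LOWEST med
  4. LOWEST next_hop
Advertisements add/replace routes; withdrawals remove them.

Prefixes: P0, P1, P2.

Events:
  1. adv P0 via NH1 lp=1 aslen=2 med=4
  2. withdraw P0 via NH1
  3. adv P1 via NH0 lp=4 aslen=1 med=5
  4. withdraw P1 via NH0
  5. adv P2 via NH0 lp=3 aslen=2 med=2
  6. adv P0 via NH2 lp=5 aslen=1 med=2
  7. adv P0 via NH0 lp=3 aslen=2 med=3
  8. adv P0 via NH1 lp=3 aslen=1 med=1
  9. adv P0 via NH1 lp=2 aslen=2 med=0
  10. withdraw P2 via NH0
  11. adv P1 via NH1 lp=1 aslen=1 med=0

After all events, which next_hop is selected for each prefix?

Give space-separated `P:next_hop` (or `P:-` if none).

Answer: P0:NH2 P1:NH1 P2:-

Derivation:
Op 1: best P0=NH1 P1=- P2=-
Op 2: best P0=- P1=- P2=-
Op 3: best P0=- P1=NH0 P2=-
Op 4: best P0=- P1=- P2=-
Op 5: best P0=- P1=- P2=NH0
Op 6: best P0=NH2 P1=- P2=NH0
Op 7: best P0=NH2 P1=- P2=NH0
Op 8: best P0=NH2 P1=- P2=NH0
Op 9: best P0=NH2 P1=- P2=NH0
Op 10: best P0=NH2 P1=- P2=-
Op 11: best P0=NH2 P1=NH1 P2=-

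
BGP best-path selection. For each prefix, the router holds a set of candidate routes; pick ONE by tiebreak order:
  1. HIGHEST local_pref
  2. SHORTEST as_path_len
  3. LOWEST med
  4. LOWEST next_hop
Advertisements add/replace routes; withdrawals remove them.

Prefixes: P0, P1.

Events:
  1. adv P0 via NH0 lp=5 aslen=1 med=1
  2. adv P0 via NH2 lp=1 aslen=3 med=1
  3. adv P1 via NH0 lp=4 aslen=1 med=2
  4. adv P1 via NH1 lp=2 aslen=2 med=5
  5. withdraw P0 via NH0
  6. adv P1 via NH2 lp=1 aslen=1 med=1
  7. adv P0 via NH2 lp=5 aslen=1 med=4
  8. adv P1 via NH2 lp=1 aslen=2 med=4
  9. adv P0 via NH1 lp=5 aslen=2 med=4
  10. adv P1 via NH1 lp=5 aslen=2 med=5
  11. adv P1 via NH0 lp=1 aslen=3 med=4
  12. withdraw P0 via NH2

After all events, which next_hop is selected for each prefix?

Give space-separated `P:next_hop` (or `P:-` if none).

Op 1: best P0=NH0 P1=-
Op 2: best P0=NH0 P1=-
Op 3: best P0=NH0 P1=NH0
Op 4: best P0=NH0 P1=NH0
Op 5: best P0=NH2 P1=NH0
Op 6: best P0=NH2 P1=NH0
Op 7: best P0=NH2 P1=NH0
Op 8: best P0=NH2 P1=NH0
Op 9: best P0=NH2 P1=NH0
Op 10: best P0=NH2 P1=NH1
Op 11: best P0=NH2 P1=NH1
Op 12: best P0=NH1 P1=NH1

Answer: P0:NH1 P1:NH1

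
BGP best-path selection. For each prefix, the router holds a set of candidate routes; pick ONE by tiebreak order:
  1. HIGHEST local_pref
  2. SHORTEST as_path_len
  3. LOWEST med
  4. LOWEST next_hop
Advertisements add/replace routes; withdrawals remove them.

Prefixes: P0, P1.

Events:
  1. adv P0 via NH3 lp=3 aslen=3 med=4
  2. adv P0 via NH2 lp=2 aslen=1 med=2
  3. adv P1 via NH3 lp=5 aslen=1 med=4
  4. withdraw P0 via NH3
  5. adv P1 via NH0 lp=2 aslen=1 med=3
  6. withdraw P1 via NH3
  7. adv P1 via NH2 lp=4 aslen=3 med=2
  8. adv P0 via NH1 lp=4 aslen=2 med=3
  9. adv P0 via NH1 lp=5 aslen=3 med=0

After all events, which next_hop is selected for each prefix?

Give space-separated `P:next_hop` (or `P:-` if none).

Answer: P0:NH1 P1:NH2

Derivation:
Op 1: best P0=NH3 P1=-
Op 2: best P0=NH3 P1=-
Op 3: best P0=NH3 P1=NH3
Op 4: best P0=NH2 P1=NH3
Op 5: best P0=NH2 P1=NH3
Op 6: best P0=NH2 P1=NH0
Op 7: best P0=NH2 P1=NH2
Op 8: best P0=NH1 P1=NH2
Op 9: best P0=NH1 P1=NH2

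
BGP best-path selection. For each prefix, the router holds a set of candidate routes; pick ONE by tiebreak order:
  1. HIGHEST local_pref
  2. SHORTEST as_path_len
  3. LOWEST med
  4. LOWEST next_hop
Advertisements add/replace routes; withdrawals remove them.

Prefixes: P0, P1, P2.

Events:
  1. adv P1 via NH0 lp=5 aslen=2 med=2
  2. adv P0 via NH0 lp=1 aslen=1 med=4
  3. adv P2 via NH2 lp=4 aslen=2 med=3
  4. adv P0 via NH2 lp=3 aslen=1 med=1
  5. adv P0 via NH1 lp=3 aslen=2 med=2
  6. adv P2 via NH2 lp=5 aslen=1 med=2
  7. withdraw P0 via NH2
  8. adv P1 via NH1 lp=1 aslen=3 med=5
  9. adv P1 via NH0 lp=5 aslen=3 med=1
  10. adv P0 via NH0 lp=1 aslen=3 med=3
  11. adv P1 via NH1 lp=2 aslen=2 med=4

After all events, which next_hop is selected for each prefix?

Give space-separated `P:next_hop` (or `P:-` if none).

Answer: P0:NH1 P1:NH0 P2:NH2

Derivation:
Op 1: best P0=- P1=NH0 P2=-
Op 2: best P0=NH0 P1=NH0 P2=-
Op 3: best P0=NH0 P1=NH0 P2=NH2
Op 4: best P0=NH2 P1=NH0 P2=NH2
Op 5: best P0=NH2 P1=NH0 P2=NH2
Op 6: best P0=NH2 P1=NH0 P2=NH2
Op 7: best P0=NH1 P1=NH0 P2=NH2
Op 8: best P0=NH1 P1=NH0 P2=NH2
Op 9: best P0=NH1 P1=NH0 P2=NH2
Op 10: best P0=NH1 P1=NH0 P2=NH2
Op 11: best P0=NH1 P1=NH0 P2=NH2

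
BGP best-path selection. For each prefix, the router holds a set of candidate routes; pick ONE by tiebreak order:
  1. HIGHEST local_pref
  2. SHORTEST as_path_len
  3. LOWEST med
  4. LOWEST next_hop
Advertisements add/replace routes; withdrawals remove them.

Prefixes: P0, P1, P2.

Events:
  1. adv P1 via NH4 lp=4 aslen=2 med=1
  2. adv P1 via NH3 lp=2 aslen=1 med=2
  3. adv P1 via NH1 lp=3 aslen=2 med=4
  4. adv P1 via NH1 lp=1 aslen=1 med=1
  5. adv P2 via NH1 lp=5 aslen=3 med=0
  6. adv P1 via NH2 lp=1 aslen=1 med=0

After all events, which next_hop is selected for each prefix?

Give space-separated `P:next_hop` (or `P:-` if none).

Answer: P0:- P1:NH4 P2:NH1

Derivation:
Op 1: best P0=- P1=NH4 P2=-
Op 2: best P0=- P1=NH4 P2=-
Op 3: best P0=- P1=NH4 P2=-
Op 4: best P0=- P1=NH4 P2=-
Op 5: best P0=- P1=NH4 P2=NH1
Op 6: best P0=- P1=NH4 P2=NH1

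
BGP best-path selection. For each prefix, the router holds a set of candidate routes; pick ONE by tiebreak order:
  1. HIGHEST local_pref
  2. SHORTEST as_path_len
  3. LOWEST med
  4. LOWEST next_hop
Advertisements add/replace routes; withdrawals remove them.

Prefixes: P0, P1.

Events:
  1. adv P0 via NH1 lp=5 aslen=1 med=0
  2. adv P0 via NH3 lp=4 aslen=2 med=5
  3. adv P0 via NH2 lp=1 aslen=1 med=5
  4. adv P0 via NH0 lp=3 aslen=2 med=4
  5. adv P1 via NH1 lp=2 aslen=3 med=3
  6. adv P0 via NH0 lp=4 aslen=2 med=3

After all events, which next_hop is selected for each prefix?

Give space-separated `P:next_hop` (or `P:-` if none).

Answer: P0:NH1 P1:NH1

Derivation:
Op 1: best P0=NH1 P1=-
Op 2: best P0=NH1 P1=-
Op 3: best P0=NH1 P1=-
Op 4: best P0=NH1 P1=-
Op 5: best P0=NH1 P1=NH1
Op 6: best P0=NH1 P1=NH1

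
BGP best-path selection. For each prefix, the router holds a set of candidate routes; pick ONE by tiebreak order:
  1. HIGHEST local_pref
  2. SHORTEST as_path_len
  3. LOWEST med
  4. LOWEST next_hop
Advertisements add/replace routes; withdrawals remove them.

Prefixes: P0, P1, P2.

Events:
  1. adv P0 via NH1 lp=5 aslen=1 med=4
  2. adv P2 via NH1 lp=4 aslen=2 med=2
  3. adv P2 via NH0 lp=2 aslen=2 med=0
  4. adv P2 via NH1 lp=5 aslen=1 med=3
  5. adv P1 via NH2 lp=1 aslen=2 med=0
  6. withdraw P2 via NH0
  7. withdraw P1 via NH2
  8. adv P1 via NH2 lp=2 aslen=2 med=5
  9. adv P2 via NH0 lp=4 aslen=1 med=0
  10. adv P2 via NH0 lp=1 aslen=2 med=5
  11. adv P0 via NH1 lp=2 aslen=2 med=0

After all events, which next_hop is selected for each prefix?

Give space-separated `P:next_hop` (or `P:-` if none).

Op 1: best P0=NH1 P1=- P2=-
Op 2: best P0=NH1 P1=- P2=NH1
Op 3: best P0=NH1 P1=- P2=NH1
Op 4: best P0=NH1 P1=- P2=NH1
Op 5: best P0=NH1 P1=NH2 P2=NH1
Op 6: best P0=NH1 P1=NH2 P2=NH1
Op 7: best P0=NH1 P1=- P2=NH1
Op 8: best P0=NH1 P1=NH2 P2=NH1
Op 9: best P0=NH1 P1=NH2 P2=NH1
Op 10: best P0=NH1 P1=NH2 P2=NH1
Op 11: best P0=NH1 P1=NH2 P2=NH1

Answer: P0:NH1 P1:NH2 P2:NH1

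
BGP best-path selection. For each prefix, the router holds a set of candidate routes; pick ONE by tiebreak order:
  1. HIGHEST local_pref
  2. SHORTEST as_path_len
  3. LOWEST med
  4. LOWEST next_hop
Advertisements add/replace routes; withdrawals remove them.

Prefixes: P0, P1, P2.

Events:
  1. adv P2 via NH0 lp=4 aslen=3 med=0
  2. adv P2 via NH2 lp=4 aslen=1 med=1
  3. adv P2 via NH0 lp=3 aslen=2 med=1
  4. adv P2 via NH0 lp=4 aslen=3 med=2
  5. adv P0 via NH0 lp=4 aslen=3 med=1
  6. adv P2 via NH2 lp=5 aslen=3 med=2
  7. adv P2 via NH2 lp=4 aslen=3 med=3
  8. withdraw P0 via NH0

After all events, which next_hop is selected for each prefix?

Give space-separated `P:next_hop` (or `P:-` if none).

Answer: P0:- P1:- P2:NH0

Derivation:
Op 1: best P0=- P1=- P2=NH0
Op 2: best P0=- P1=- P2=NH2
Op 3: best P0=- P1=- P2=NH2
Op 4: best P0=- P1=- P2=NH2
Op 5: best P0=NH0 P1=- P2=NH2
Op 6: best P0=NH0 P1=- P2=NH2
Op 7: best P0=NH0 P1=- P2=NH0
Op 8: best P0=- P1=- P2=NH0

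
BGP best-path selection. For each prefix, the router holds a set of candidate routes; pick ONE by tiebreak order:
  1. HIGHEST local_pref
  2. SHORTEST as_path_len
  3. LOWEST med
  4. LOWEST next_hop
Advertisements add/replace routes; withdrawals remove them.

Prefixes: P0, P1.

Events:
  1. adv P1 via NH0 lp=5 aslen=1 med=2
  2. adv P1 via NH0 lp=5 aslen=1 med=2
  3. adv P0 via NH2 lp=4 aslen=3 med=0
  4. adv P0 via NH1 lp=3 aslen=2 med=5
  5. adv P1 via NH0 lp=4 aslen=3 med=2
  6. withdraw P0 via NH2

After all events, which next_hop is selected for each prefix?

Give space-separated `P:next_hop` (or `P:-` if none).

Answer: P0:NH1 P1:NH0

Derivation:
Op 1: best P0=- P1=NH0
Op 2: best P0=- P1=NH0
Op 3: best P0=NH2 P1=NH0
Op 4: best P0=NH2 P1=NH0
Op 5: best P0=NH2 P1=NH0
Op 6: best P0=NH1 P1=NH0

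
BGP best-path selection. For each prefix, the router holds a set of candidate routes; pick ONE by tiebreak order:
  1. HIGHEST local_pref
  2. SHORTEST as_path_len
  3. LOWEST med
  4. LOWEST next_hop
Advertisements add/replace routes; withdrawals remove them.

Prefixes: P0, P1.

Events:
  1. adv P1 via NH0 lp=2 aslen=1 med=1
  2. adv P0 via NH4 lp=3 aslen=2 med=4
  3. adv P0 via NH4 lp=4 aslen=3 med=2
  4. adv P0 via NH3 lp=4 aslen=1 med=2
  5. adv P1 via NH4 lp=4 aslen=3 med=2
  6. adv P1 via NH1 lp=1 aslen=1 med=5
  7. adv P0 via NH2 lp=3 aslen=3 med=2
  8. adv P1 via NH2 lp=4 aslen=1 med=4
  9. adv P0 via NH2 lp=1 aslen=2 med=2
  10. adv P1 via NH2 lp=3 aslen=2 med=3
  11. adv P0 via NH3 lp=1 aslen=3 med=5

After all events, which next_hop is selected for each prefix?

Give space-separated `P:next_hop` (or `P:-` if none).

Op 1: best P0=- P1=NH0
Op 2: best P0=NH4 P1=NH0
Op 3: best P0=NH4 P1=NH0
Op 4: best P0=NH3 P1=NH0
Op 5: best P0=NH3 P1=NH4
Op 6: best P0=NH3 P1=NH4
Op 7: best P0=NH3 P1=NH4
Op 8: best P0=NH3 P1=NH2
Op 9: best P0=NH3 P1=NH2
Op 10: best P0=NH3 P1=NH4
Op 11: best P0=NH4 P1=NH4

Answer: P0:NH4 P1:NH4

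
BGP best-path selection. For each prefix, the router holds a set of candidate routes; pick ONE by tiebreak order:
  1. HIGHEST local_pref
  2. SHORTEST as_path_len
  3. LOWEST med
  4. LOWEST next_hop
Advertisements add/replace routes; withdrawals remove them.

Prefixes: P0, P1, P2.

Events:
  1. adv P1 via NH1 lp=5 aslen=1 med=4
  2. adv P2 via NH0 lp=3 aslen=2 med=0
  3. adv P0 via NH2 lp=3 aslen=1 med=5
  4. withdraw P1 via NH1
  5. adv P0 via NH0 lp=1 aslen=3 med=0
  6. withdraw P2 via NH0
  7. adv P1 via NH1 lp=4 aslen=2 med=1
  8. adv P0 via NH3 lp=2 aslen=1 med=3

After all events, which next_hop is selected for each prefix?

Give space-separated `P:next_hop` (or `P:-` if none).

Answer: P0:NH2 P1:NH1 P2:-

Derivation:
Op 1: best P0=- P1=NH1 P2=-
Op 2: best P0=- P1=NH1 P2=NH0
Op 3: best P0=NH2 P1=NH1 P2=NH0
Op 4: best P0=NH2 P1=- P2=NH0
Op 5: best P0=NH2 P1=- P2=NH0
Op 6: best P0=NH2 P1=- P2=-
Op 7: best P0=NH2 P1=NH1 P2=-
Op 8: best P0=NH2 P1=NH1 P2=-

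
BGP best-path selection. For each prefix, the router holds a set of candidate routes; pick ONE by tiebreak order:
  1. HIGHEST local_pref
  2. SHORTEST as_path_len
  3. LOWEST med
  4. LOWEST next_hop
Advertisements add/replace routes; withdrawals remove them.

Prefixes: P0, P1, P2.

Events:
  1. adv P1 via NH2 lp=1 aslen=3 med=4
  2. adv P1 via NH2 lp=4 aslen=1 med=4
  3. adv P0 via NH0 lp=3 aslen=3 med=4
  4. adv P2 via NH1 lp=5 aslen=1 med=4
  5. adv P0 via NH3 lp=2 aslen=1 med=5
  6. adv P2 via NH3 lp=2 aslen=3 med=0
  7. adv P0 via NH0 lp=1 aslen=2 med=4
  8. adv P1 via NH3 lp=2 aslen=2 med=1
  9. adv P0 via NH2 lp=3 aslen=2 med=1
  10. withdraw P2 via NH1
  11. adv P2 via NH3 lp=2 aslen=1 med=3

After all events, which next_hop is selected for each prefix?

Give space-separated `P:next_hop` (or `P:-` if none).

Answer: P0:NH2 P1:NH2 P2:NH3

Derivation:
Op 1: best P0=- P1=NH2 P2=-
Op 2: best P0=- P1=NH2 P2=-
Op 3: best P0=NH0 P1=NH2 P2=-
Op 4: best P0=NH0 P1=NH2 P2=NH1
Op 5: best P0=NH0 P1=NH2 P2=NH1
Op 6: best P0=NH0 P1=NH2 P2=NH1
Op 7: best P0=NH3 P1=NH2 P2=NH1
Op 8: best P0=NH3 P1=NH2 P2=NH1
Op 9: best P0=NH2 P1=NH2 P2=NH1
Op 10: best P0=NH2 P1=NH2 P2=NH3
Op 11: best P0=NH2 P1=NH2 P2=NH3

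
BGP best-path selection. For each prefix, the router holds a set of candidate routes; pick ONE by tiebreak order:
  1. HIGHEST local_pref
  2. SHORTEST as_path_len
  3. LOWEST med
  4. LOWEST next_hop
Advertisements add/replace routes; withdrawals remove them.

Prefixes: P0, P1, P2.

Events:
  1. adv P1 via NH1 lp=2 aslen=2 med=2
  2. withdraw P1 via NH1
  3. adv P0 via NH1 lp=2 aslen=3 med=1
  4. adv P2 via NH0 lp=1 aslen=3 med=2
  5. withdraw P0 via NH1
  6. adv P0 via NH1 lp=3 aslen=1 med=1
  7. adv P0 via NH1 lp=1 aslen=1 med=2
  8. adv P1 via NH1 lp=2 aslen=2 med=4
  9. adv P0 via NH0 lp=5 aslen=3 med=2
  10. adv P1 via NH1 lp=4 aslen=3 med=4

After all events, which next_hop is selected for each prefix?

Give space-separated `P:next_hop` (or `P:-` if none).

Op 1: best P0=- P1=NH1 P2=-
Op 2: best P0=- P1=- P2=-
Op 3: best P0=NH1 P1=- P2=-
Op 4: best P0=NH1 P1=- P2=NH0
Op 5: best P0=- P1=- P2=NH0
Op 6: best P0=NH1 P1=- P2=NH0
Op 7: best P0=NH1 P1=- P2=NH0
Op 8: best P0=NH1 P1=NH1 P2=NH0
Op 9: best P0=NH0 P1=NH1 P2=NH0
Op 10: best P0=NH0 P1=NH1 P2=NH0

Answer: P0:NH0 P1:NH1 P2:NH0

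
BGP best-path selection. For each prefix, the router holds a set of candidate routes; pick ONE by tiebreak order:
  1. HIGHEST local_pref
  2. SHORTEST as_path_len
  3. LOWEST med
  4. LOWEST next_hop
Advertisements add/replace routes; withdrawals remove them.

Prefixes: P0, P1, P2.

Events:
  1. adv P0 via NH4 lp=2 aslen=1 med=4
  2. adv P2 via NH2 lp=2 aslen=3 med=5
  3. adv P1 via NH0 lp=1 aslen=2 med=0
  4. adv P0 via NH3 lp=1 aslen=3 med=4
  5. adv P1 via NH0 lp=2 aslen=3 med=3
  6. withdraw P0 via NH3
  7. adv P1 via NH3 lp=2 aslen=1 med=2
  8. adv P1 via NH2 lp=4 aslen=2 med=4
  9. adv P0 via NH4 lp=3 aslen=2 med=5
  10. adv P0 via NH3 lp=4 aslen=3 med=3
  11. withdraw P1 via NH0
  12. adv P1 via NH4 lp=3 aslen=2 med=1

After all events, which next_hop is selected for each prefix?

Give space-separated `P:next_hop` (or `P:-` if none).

Answer: P0:NH3 P1:NH2 P2:NH2

Derivation:
Op 1: best P0=NH4 P1=- P2=-
Op 2: best P0=NH4 P1=- P2=NH2
Op 3: best P0=NH4 P1=NH0 P2=NH2
Op 4: best P0=NH4 P1=NH0 P2=NH2
Op 5: best P0=NH4 P1=NH0 P2=NH2
Op 6: best P0=NH4 P1=NH0 P2=NH2
Op 7: best P0=NH4 P1=NH3 P2=NH2
Op 8: best P0=NH4 P1=NH2 P2=NH2
Op 9: best P0=NH4 P1=NH2 P2=NH2
Op 10: best P0=NH3 P1=NH2 P2=NH2
Op 11: best P0=NH3 P1=NH2 P2=NH2
Op 12: best P0=NH3 P1=NH2 P2=NH2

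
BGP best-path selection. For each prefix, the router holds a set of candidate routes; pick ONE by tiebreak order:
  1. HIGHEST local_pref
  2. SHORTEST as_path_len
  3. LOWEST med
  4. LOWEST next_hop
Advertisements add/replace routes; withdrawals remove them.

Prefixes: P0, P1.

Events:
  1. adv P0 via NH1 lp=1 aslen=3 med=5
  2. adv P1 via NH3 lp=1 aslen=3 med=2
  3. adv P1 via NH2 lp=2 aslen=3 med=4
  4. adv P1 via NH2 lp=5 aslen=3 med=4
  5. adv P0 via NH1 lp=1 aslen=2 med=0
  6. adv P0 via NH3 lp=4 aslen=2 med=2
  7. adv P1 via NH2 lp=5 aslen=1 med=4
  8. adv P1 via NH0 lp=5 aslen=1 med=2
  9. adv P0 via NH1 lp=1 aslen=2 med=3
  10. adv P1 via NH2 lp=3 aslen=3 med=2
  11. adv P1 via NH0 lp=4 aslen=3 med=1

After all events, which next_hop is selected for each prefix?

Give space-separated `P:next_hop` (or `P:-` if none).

Op 1: best P0=NH1 P1=-
Op 2: best P0=NH1 P1=NH3
Op 3: best P0=NH1 P1=NH2
Op 4: best P0=NH1 P1=NH2
Op 5: best P0=NH1 P1=NH2
Op 6: best P0=NH3 P1=NH2
Op 7: best P0=NH3 P1=NH2
Op 8: best P0=NH3 P1=NH0
Op 9: best P0=NH3 P1=NH0
Op 10: best P0=NH3 P1=NH0
Op 11: best P0=NH3 P1=NH0

Answer: P0:NH3 P1:NH0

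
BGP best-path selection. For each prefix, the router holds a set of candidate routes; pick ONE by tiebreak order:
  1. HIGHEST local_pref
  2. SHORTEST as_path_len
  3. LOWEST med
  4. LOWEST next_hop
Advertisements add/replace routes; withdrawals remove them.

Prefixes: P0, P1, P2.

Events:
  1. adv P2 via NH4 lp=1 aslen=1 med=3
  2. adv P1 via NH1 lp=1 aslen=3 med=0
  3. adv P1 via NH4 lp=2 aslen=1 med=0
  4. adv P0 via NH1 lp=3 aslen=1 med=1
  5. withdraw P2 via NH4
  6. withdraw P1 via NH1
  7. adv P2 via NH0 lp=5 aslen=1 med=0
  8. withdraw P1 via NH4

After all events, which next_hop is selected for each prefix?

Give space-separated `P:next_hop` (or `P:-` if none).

Answer: P0:NH1 P1:- P2:NH0

Derivation:
Op 1: best P0=- P1=- P2=NH4
Op 2: best P0=- P1=NH1 P2=NH4
Op 3: best P0=- P1=NH4 P2=NH4
Op 4: best P0=NH1 P1=NH4 P2=NH4
Op 5: best P0=NH1 P1=NH4 P2=-
Op 6: best P0=NH1 P1=NH4 P2=-
Op 7: best P0=NH1 P1=NH4 P2=NH0
Op 8: best P0=NH1 P1=- P2=NH0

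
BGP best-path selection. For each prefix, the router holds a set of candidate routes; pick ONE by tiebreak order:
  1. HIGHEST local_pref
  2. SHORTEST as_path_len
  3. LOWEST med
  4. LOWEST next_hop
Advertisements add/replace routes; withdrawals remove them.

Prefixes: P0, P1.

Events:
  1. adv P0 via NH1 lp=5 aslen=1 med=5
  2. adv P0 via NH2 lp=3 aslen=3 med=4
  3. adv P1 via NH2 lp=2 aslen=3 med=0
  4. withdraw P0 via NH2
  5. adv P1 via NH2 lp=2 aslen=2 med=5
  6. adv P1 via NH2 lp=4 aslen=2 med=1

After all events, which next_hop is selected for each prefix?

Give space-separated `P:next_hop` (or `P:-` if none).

Op 1: best P0=NH1 P1=-
Op 2: best P0=NH1 P1=-
Op 3: best P0=NH1 P1=NH2
Op 4: best P0=NH1 P1=NH2
Op 5: best P0=NH1 P1=NH2
Op 6: best P0=NH1 P1=NH2

Answer: P0:NH1 P1:NH2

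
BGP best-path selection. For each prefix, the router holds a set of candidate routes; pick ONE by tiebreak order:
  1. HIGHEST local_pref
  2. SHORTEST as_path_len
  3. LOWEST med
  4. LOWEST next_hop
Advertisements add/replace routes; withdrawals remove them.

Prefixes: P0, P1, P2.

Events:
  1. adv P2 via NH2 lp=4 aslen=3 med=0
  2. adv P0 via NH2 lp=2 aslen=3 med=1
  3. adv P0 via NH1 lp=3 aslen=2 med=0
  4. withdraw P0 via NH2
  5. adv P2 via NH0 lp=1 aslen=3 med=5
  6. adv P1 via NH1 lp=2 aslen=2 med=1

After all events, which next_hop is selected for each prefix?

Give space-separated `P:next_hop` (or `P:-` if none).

Op 1: best P0=- P1=- P2=NH2
Op 2: best P0=NH2 P1=- P2=NH2
Op 3: best P0=NH1 P1=- P2=NH2
Op 4: best P0=NH1 P1=- P2=NH2
Op 5: best P0=NH1 P1=- P2=NH2
Op 6: best P0=NH1 P1=NH1 P2=NH2

Answer: P0:NH1 P1:NH1 P2:NH2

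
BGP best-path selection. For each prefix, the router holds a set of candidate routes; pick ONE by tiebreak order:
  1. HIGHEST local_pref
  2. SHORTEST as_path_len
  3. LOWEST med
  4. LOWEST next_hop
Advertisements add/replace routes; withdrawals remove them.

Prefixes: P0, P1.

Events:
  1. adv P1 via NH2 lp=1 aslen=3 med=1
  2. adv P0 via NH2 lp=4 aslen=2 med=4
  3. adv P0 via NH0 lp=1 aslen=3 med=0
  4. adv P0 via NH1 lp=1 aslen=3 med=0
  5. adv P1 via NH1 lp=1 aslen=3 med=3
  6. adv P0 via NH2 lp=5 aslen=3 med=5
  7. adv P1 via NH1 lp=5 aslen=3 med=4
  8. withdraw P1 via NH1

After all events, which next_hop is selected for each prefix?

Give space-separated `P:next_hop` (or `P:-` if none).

Answer: P0:NH2 P1:NH2

Derivation:
Op 1: best P0=- P1=NH2
Op 2: best P0=NH2 P1=NH2
Op 3: best P0=NH2 P1=NH2
Op 4: best P0=NH2 P1=NH2
Op 5: best P0=NH2 P1=NH2
Op 6: best P0=NH2 P1=NH2
Op 7: best P0=NH2 P1=NH1
Op 8: best P0=NH2 P1=NH2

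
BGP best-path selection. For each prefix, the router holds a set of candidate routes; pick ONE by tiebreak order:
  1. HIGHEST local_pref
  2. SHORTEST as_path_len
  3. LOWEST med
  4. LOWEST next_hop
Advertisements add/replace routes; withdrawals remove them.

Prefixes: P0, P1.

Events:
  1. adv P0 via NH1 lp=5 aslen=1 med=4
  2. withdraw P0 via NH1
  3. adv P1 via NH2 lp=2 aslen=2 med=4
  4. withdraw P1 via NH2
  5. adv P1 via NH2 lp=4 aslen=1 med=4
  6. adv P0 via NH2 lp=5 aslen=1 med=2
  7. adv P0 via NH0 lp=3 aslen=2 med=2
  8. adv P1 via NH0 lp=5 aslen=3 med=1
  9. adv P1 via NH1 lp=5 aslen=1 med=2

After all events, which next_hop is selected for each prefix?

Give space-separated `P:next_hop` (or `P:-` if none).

Op 1: best P0=NH1 P1=-
Op 2: best P0=- P1=-
Op 3: best P0=- P1=NH2
Op 4: best P0=- P1=-
Op 5: best P0=- P1=NH2
Op 6: best P0=NH2 P1=NH2
Op 7: best P0=NH2 P1=NH2
Op 8: best P0=NH2 P1=NH0
Op 9: best P0=NH2 P1=NH1

Answer: P0:NH2 P1:NH1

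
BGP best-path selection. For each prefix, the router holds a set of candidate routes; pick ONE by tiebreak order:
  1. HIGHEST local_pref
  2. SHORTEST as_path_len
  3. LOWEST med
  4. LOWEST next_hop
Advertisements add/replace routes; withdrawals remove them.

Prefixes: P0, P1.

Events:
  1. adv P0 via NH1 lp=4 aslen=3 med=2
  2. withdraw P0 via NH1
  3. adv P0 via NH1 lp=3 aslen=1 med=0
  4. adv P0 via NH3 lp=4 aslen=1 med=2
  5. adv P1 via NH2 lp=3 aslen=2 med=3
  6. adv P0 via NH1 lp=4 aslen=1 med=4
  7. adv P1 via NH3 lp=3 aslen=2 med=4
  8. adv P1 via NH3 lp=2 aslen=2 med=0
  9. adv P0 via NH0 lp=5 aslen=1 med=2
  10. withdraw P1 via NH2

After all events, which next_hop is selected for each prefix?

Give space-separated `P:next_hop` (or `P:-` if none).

Op 1: best P0=NH1 P1=-
Op 2: best P0=- P1=-
Op 3: best P0=NH1 P1=-
Op 4: best P0=NH3 P1=-
Op 5: best P0=NH3 P1=NH2
Op 6: best P0=NH3 P1=NH2
Op 7: best P0=NH3 P1=NH2
Op 8: best P0=NH3 P1=NH2
Op 9: best P0=NH0 P1=NH2
Op 10: best P0=NH0 P1=NH3

Answer: P0:NH0 P1:NH3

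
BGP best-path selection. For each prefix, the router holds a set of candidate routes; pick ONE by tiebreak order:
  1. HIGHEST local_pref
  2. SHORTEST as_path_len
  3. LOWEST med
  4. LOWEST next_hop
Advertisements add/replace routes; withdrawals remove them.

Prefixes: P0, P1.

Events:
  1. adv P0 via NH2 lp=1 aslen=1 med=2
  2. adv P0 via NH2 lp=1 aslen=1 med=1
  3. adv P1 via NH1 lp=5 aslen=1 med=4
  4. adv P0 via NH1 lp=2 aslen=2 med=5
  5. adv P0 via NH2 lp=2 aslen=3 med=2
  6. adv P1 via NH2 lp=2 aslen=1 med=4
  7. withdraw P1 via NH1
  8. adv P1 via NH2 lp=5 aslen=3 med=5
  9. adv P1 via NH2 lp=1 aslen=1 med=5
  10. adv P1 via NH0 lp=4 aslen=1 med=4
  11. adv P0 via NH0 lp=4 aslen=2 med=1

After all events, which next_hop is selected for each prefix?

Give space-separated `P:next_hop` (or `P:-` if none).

Answer: P0:NH0 P1:NH0

Derivation:
Op 1: best P0=NH2 P1=-
Op 2: best P0=NH2 P1=-
Op 3: best P0=NH2 P1=NH1
Op 4: best P0=NH1 P1=NH1
Op 5: best P0=NH1 P1=NH1
Op 6: best P0=NH1 P1=NH1
Op 7: best P0=NH1 P1=NH2
Op 8: best P0=NH1 P1=NH2
Op 9: best P0=NH1 P1=NH2
Op 10: best P0=NH1 P1=NH0
Op 11: best P0=NH0 P1=NH0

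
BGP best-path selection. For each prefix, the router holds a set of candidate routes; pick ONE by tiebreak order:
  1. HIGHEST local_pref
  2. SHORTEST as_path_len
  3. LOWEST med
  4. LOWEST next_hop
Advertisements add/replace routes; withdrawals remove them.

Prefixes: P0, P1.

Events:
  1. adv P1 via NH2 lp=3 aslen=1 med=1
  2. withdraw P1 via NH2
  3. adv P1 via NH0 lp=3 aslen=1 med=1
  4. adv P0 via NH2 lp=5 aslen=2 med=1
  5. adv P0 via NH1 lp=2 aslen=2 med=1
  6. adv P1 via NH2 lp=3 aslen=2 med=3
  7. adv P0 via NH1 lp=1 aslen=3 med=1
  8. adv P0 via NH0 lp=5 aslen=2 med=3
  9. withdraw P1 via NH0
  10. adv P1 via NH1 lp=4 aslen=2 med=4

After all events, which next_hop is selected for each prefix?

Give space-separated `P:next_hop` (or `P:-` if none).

Op 1: best P0=- P1=NH2
Op 2: best P0=- P1=-
Op 3: best P0=- P1=NH0
Op 4: best P0=NH2 P1=NH0
Op 5: best P0=NH2 P1=NH0
Op 6: best P0=NH2 P1=NH0
Op 7: best P0=NH2 P1=NH0
Op 8: best P0=NH2 P1=NH0
Op 9: best P0=NH2 P1=NH2
Op 10: best P0=NH2 P1=NH1

Answer: P0:NH2 P1:NH1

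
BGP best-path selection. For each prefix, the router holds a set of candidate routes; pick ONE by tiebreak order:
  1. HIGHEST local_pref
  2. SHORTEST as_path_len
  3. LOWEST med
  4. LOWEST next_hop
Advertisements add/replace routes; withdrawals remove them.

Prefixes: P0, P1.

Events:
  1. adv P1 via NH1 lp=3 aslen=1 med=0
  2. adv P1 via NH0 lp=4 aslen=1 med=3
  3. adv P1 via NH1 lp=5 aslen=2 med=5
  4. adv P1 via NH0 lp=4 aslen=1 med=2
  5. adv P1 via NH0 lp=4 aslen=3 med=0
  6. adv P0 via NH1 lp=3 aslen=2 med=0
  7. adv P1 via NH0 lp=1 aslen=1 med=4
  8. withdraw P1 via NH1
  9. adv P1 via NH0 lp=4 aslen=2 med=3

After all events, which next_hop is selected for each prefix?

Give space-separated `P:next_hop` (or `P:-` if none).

Op 1: best P0=- P1=NH1
Op 2: best P0=- P1=NH0
Op 3: best P0=- P1=NH1
Op 4: best P0=- P1=NH1
Op 5: best P0=- P1=NH1
Op 6: best P0=NH1 P1=NH1
Op 7: best P0=NH1 P1=NH1
Op 8: best P0=NH1 P1=NH0
Op 9: best P0=NH1 P1=NH0

Answer: P0:NH1 P1:NH0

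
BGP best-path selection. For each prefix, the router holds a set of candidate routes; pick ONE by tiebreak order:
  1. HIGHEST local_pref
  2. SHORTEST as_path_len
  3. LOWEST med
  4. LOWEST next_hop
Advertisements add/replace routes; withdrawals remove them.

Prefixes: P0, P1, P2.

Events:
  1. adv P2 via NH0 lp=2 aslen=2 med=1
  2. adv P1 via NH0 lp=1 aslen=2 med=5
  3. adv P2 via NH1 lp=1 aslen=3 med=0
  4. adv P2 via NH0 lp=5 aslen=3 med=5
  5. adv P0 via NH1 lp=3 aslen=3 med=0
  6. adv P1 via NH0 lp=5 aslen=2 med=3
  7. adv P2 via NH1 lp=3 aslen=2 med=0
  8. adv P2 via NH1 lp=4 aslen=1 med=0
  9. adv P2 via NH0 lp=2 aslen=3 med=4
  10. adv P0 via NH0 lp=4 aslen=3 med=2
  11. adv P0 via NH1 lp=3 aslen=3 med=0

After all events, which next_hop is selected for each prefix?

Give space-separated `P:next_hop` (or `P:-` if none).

Answer: P0:NH0 P1:NH0 P2:NH1

Derivation:
Op 1: best P0=- P1=- P2=NH0
Op 2: best P0=- P1=NH0 P2=NH0
Op 3: best P0=- P1=NH0 P2=NH0
Op 4: best P0=- P1=NH0 P2=NH0
Op 5: best P0=NH1 P1=NH0 P2=NH0
Op 6: best P0=NH1 P1=NH0 P2=NH0
Op 7: best P0=NH1 P1=NH0 P2=NH0
Op 8: best P0=NH1 P1=NH0 P2=NH0
Op 9: best P0=NH1 P1=NH0 P2=NH1
Op 10: best P0=NH0 P1=NH0 P2=NH1
Op 11: best P0=NH0 P1=NH0 P2=NH1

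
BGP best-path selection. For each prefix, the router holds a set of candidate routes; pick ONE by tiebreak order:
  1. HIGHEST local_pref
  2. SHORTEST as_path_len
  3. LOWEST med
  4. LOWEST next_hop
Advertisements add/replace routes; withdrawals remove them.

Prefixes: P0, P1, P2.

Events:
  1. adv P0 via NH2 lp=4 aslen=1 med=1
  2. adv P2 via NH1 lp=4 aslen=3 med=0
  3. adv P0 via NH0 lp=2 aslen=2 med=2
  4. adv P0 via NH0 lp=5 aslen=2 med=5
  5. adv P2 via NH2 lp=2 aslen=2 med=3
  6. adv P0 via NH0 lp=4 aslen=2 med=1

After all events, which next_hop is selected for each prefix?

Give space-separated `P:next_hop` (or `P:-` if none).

Op 1: best P0=NH2 P1=- P2=-
Op 2: best P0=NH2 P1=- P2=NH1
Op 3: best P0=NH2 P1=- P2=NH1
Op 4: best P0=NH0 P1=- P2=NH1
Op 5: best P0=NH0 P1=- P2=NH1
Op 6: best P0=NH2 P1=- P2=NH1

Answer: P0:NH2 P1:- P2:NH1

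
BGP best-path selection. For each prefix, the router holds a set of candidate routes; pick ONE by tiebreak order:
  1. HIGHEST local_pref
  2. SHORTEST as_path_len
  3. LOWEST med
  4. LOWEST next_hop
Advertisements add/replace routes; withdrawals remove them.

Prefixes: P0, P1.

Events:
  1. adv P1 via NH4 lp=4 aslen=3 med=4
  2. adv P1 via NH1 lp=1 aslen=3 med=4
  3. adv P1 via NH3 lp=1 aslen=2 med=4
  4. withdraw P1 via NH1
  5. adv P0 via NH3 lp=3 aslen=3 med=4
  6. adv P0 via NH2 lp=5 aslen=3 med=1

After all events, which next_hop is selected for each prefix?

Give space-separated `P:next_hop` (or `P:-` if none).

Answer: P0:NH2 P1:NH4

Derivation:
Op 1: best P0=- P1=NH4
Op 2: best P0=- P1=NH4
Op 3: best P0=- P1=NH4
Op 4: best P0=- P1=NH4
Op 5: best P0=NH3 P1=NH4
Op 6: best P0=NH2 P1=NH4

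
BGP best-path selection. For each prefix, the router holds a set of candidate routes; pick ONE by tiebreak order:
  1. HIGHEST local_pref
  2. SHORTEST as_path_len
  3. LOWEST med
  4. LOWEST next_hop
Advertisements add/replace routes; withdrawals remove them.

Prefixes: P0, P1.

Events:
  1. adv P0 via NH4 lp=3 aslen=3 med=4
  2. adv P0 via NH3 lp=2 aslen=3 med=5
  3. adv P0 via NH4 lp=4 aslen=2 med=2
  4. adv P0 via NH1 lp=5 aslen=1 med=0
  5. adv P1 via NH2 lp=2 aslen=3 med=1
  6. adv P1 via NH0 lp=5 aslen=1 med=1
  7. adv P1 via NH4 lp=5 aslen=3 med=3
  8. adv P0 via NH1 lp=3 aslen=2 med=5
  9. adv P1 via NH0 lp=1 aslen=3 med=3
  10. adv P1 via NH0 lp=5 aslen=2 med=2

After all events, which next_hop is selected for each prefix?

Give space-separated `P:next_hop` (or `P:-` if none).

Answer: P0:NH4 P1:NH0

Derivation:
Op 1: best P0=NH4 P1=-
Op 2: best P0=NH4 P1=-
Op 3: best P0=NH4 P1=-
Op 4: best P0=NH1 P1=-
Op 5: best P0=NH1 P1=NH2
Op 6: best P0=NH1 P1=NH0
Op 7: best P0=NH1 P1=NH0
Op 8: best P0=NH4 P1=NH0
Op 9: best P0=NH4 P1=NH4
Op 10: best P0=NH4 P1=NH0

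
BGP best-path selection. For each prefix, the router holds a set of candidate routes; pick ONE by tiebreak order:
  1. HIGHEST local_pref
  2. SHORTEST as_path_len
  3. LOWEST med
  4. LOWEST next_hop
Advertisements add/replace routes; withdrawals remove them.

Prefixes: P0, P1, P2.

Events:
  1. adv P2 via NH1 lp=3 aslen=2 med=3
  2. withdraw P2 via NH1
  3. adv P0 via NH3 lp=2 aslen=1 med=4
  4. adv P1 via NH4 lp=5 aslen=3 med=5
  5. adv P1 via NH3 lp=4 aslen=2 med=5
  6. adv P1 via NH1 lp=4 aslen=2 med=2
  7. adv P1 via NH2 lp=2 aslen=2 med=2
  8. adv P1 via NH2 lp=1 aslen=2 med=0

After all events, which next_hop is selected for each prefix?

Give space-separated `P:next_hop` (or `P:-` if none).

Op 1: best P0=- P1=- P2=NH1
Op 2: best P0=- P1=- P2=-
Op 3: best P0=NH3 P1=- P2=-
Op 4: best P0=NH3 P1=NH4 P2=-
Op 5: best P0=NH3 P1=NH4 P2=-
Op 6: best P0=NH3 P1=NH4 P2=-
Op 7: best P0=NH3 P1=NH4 P2=-
Op 8: best P0=NH3 P1=NH4 P2=-

Answer: P0:NH3 P1:NH4 P2:-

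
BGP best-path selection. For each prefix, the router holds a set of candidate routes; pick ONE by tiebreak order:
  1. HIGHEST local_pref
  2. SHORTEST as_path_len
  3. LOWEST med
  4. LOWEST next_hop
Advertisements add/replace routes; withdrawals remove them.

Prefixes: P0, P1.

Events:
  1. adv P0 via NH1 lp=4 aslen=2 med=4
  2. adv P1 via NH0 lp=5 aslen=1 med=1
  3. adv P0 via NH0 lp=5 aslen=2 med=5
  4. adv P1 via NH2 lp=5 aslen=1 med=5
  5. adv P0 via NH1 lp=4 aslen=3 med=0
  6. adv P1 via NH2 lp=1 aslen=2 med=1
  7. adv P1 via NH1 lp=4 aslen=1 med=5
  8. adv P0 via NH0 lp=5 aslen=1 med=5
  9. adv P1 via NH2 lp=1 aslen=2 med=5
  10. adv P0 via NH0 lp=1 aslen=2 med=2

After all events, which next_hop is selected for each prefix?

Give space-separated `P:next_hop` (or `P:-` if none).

Op 1: best P0=NH1 P1=-
Op 2: best P0=NH1 P1=NH0
Op 3: best P0=NH0 P1=NH0
Op 4: best P0=NH0 P1=NH0
Op 5: best P0=NH0 P1=NH0
Op 6: best P0=NH0 P1=NH0
Op 7: best P0=NH0 P1=NH0
Op 8: best P0=NH0 P1=NH0
Op 9: best P0=NH0 P1=NH0
Op 10: best P0=NH1 P1=NH0

Answer: P0:NH1 P1:NH0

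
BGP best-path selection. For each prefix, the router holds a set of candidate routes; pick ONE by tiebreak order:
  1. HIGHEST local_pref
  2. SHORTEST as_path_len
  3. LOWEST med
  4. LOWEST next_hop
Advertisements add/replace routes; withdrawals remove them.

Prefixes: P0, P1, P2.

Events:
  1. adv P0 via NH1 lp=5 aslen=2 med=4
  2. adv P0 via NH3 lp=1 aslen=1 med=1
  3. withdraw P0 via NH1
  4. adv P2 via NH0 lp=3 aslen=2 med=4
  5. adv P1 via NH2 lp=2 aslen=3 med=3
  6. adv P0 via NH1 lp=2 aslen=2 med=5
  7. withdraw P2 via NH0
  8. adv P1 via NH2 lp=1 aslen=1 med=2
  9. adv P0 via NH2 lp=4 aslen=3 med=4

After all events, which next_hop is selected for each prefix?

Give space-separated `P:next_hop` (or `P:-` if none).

Answer: P0:NH2 P1:NH2 P2:-

Derivation:
Op 1: best P0=NH1 P1=- P2=-
Op 2: best P0=NH1 P1=- P2=-
Op 3: best P0=NH3 P1=- P2=-
Op 4: best P0=NH3 P1=- P2=NH0
Op 5: best P0=NH3 P1=NH2 P2=NH0
Op 6: best P0=NH1 P1=NH2 P2=NH0
Op 7: best P0=NH1 P1=NH2 P2=-
Op 8: best P0=NH1 P1=NH2 P2=-
Op 9: best P0=NH2 P1=NH2 P2=-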